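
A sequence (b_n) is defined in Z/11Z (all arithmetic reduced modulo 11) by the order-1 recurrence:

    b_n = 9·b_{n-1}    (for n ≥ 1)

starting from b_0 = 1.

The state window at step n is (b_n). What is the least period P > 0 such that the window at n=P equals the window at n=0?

n=0: window = (1)
n=1: window = (9)
n=2: window = (4)
n=3: window = (3)
n=4: window = (5)
n=5: window = (1)
window at n=5 equals window at n=0 → period = 5

5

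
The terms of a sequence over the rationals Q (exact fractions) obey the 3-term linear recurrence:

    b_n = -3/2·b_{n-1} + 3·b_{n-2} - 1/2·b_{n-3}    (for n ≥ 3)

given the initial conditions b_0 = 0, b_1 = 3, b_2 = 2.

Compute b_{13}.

57132675/1024

b_3 = -3/2·2 + 3·3 + -1/2·0 = 6
b_4 = -3/2·6 + 3·2 + -1/2·3 = -9/2
b_5 = -3/2·-9/2 + 3·6 + -1/2·2 = 95/4
b_6 = -3/2·95/4 + 3·-9/2 + -1/2·6 = -417/8
b_7 = -3/2·-417/8 + 3·95/4 + -1/2·-9/2 = 2427/16
b_8 = -3/2·2427/16 + 3·-417/8 + -1/2·95/4 = -12665/32
b_9 = -3/2·-12665/32 + 3·2427/16 + -1/2·-417/8 = 68787/64
b_10 = -3/2·68787/64 + 3·-12665/32 + -1/2·2427/16 = -368049/128
b_11 = -3/2·-368049/128 + 3·68787/64 + -1/2·-12665/32 = 1980251/256
b_12 = -3/2·1980251/256 + 3·-368049/128 + -1/2·68787/64 = -10632489/512
b_13 = -3/2·-10632489/512 + 3·1980251/256 + -1/2·-368049/128 = 57132675/1024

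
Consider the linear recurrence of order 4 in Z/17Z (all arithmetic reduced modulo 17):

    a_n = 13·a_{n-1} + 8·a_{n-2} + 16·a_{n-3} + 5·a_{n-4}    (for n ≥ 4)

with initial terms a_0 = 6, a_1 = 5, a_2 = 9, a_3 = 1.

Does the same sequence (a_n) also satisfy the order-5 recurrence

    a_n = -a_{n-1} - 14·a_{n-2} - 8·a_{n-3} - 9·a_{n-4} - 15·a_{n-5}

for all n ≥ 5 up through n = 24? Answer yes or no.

yes

Terms a_0..a_24: 6, 5, 9, 1, 8, 9, 4, 2, 4, 7, 5, 8, 4, 10, 9, 12, 0, 1, 12, 3, 15, 8, 9, 11, 10
n=5: candidate gives 9, actual a_5 = 9 ✓
n=6: candidate gives 4, actual a_6 = 4 ✓
n=7: candidate gives 2, actual a_7 = 2 ✓
n=8: candidate gives 4, actual a_8 = 4 ✓
n=9: candidate gives 7, actual a_9 = 7 ✓
n=10: candidate gives 5, actual a_10 = 5 ✓
n=11: candidate gives 8, actual a_11 = 8 ✓
n=12: candidate gives 4, actual a_12 = 4 ✓
n=13: candidate gives 10, actual a_13 = 10 ✓
n=14: candidate gives 9, actual a_14 = 9 ✓
n=15: candidate gives 12, actual a_15 = 12 ✓
n=16: candidate gives 0, actual a_16 = 0 ✓
n=17: candidate gives 1, actual a_17 = 1 ✓
n=18: candidate gives 12, actual a_18 = 12 ✓
n=19: candidate gives 3, actual a_19 = 3 ✓
n=20: candidate gives 15, actual a_20 = 15 ✓
n=21: candidate gives 8, actual a_21 = 8 ✓
n=22: candidate gives 9, actual a_22 = 9 ✓
n=23: candidate gives 11, actual a_23 = 11 ✓
n=24: candidate gives 10, actual a_24 = 10 ✓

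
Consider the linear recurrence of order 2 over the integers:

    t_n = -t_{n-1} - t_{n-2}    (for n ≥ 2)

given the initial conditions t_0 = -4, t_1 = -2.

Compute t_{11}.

t_2 = -1·-2 + -1·-4 = 6
t_3 = -1·6 + -1·-2 = -4
t_4 = -1·-4 + -1·6 = -2
(t_3, t_4) = (-4, -2) = (t_0, t_1), so the sequence has period 3.
11 ≡ 2 (mod 3), hence t_11 = t_2 = 6.

6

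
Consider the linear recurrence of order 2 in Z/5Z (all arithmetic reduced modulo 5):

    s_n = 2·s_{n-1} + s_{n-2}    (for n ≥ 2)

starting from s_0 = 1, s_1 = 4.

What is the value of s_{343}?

1

s_2 = 2·4 + 1·1 = 4
s_3 = 2·4 + 1·4 = 2
s_4 = 2·2 + 1·4 = 3
s_5 = 2·3 + 1·2 = 3
s_6 = 2·3 + 1·3 = 4
s_7 = 2·4 + 1·3 = 1
s_8 = 2·1 + 1·4 = 1
s_9 = 2·1 + 1·1 = 3
s_10 = 2·3 + 1·1 = 2
s_11 = 2·2 + 1·3 = 2
s_12 = 2·2 + 1·2 = 1
s_13 = 2·1 + 1·2 = 4
(s_12, s_13) = (1, 4) = (s_0, s_1), so the sequence has period 12.
343 ≡ 7 (mod 12), hence s_343 = s_7 = 1.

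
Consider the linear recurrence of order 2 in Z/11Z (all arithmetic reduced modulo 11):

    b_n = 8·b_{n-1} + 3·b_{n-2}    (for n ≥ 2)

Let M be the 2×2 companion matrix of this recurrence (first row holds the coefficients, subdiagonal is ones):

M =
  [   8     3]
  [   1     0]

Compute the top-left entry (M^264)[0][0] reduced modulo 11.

9

(M^264)[0][0] is the top entry after applying M 264 times to the unit state (1, 0). Equivalently it is h_{265} for the auxiliary sequence (h_n) obeying the same recurrence with h_1 = 1 and h_i = 0 for 0 ≤ i < 1:
h_2 = 8·1 + 3·0 = 8
h_3 = 8·8 + 3·1 = 1
h_4 = 8·1 + 3·8 = 10
h_5 = 8·10 + 3·1 = 6
h_6 = 8·6 + 3·10 = 1
h_7 = 8·1 + 3·6 = 4
h_8 = 8·4 + 3·1 = 2
h_9 = 8·2 + 3·4 = 6
h_10 = 8·6 + 3·2 = 10
h_11 = 8·10 + 3·6 = 10
h_12 = 8·10 + 3·10 = 0
h_13 = 8·0 + 3·10 = 8
h_14 = 8·8 + 3·0 = 9
h_15 = 8·9 + 3·8 = 8
h_16 = 8·8 + 3·9 = 3
h_17 = 8·3 + 3·8 = 4
h_18 = 8·4 + 3·3 = 8
h_19 = 8·8 + 3·4 = 10
h_20 = 8·10 + 3·8 = 5
h_21 = 8·5 + 3·10 = 4
h_22 = 8·4 + 3·5 = 3
h_23 = 8·3 + 3·4 = 3
h_24 = 8·3 + 3·3 = 0
h_25 = 8·0 + 3·3 = 9
h_26 = 8·9 + 3·0 = 6
h_27 = 8·6 + 3·9 = 9
h_28 = 8·9 + 3·6 = 2
h_29 = 8·2 + 3·9 = 10
h_30 = 8·10 + 3·2 = 9
h_31 = 8·9 + 3·10 = 3
h_32 = 8·3 + 3·9 = 7
h_33 = 8·7 + 3·3 = 10
h_34 = 8·10 + 3·7 = 2
h_35 = 8·2 + 3·10 = 2
h_36 = 8·2 + 3·2 = 0
h_37 = 8·0 + 3·2 = 6
h_38 = 8·6 + 3·0 = 4
h_39 = 8·4 + 3·6 = 6
h_40 = 8·6 + 3·4 = 5
h_41 = 8·5 + 3·6 = 3
h_42 = 8·3 + 3·5 = 6
h_43 = 8·6 + 3·3 = 2
h_44 = 8·2 + 3·6 = 1
h_45 = 8·1 + 3·2 = 3
h_46 = 8·3 + 3·1 = 5
h_47 = 8·5 + 3·3 = 5
h_48 = 8·5 + 3·5 = 0
h_49 = 8·0 + 3·5 = 4
h_50 = 8·4 + 3·0 = 10
h_51 = 8·10 + 3·4 = 4
h_52 = 8·4 + 3·10 = 7
h_53 = 8·7 + 3·4 = 2
h_54 = 8·2 + 3·7 = 4
h_55 = 8·4 + 3·2 = 5
h_56 = 8·5 + 3·4 = 8
h_57 = 8·8 + 3·5 = 2
h_58 = 8·2 + 3·8 = 7
h_59 = 8·7 + 3·2 = 7
h_60 = 8·7 + 3·7 = 0
h_61 = 8·0 + 3·7 = 10
h_62 = 8·10 + 3·0 = 3
h_63 = 8·3 + 3·10 = 10
h_64 = 8·10 + 3·3 = 1
h_65 = 8·1 + 3·10 = 5
h_66 = 8·5 + 3·1 = 10
h_67 = 8·10 + 3·5 = 7
h_68 = 8·7 + 3·10 = 9
h_69 = 8·9 + 3·7 = 5
h_70 = 8·5 + 3·9 = 1
h_71 = 8·1 + 3·5 = 1
h_72 = 8·1 + 3·1 = 0
h_73 = 8·0 + 3·1 = 3
h_74 = 8·3 + 3·0 = 2
h_75 = 8·2 + 3·3 = 3
h_76 = 8·3 + 3·2 = 8
h_77 = 8·8 + 3·3 = 7
h_78 = 8·7 + 3·8 = 3
h_79 = 8·3 + 3·7 = 1
h_80 = 8·1 + 3·3 = 6
h_81 = 8·6 + 3·1 = 7
h_82 = 8·7 + 3·6 = 8
h_83 = 8·8 + 3·7 = 8
h_84 = 8·8 + 3·8 = 0
h_85 = 8·0 + 3·8 = 2
h_86 = 8·2 + 3·0 = 5
h_87 = 8·5 + 3·2 = 2
h_88 = 8·2 + 3·5 = 9
h_89 = 8·9 + 3·2 = 1
h_90 = 8·1 + 3·9 = 2
h_91 = 8·2 + 3·1 = 8
h_92 = 8·8 + 3·2 = 4
h_93 = 8·4 + 3·8 = 1
h_94 = 8·1 + 3·4 = 9
h_95 = 8·9 + 3·1 = 9
h_96 = 8·9 + 3·9 = 0
h_97 = 8·0 + 3·9 = 5
h_98 = 8·5 + 3·0 = 7
h_99 = 8·7 + 3·5 = 5
h_100 = 8·5 + 3·7 = 6
h_101 = 8·6 + 3·5 = 8
h_102 = 8·8 + 3·6 = 5
h_103 = 8·5 + 3·8 = 9
h_104 = 8·9 + 3·5 = 10
h_105 = 8·10 + 3·9 = 8
h_106 = 8·8 + 3·10 = 6
h_107 = 8·6 + 3·8 = 6
h_108 = 8·6 + 3·6 = 0
h_109 = 8·0 + 3·6 = 7
h_110 = 8·7 + 3·0 = 1
h_111 = 8·1 + 3·7 = 7
h_112 = 8·7 + 3·1 = 4
h_113 = 8·4 + 3·7 = 9
h_114 = 8·9 + 3·4 = 7
h_115 = 8·7 + 3·9 = 6
h_116 = 8·6 + 3·7 = 3
h_117 = 8·3 + 3·6 = 9
h_118 = 8·9 + 3·3 = 4
h_119 = 8·4 + 3·9 = 4
h_120 = 8·4 + 3·4 = 0
h_121 = 8·0 + 3·4 = 1
(h_120, h_121) = (0, 1) = (h_0, h_1), so the sequence has period 120.
265 ≡ 25 (mod 120), hence h_265 = h_25 = 9.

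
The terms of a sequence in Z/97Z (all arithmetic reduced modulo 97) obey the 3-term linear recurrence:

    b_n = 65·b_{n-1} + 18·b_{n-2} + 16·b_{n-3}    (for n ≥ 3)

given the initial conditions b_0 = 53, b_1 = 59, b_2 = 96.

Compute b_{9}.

12

b_3 = 65·96 + 18·59 + 16·53 = 2
b_4 = 65·2 + 18·96 + 16·59 = 86
b_5 = 65·86 + 18·2 + 16·96 = 81
b_6 = 65·81 + 18·86 + 16·2 = 55
b_7 = 65·55 + 18·81 + 16·86 = 7
b_8 = 65·7 + 18·55 + 16·81 = 25
b_9 = 65·25 + 18·7 + 16·55 = 12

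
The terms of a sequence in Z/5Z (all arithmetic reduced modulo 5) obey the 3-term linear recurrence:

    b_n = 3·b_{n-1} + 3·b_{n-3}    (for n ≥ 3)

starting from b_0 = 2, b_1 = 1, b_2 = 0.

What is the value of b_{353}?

1

b_3 = 3·0 + 0·1 + 3·2 = 1
b_4 = 3·1 + 0·0 + 3·1 = 1
b_5 = 3·1 + 0·1 + 3·0 = 3
b_6 = 3·3 + 0·1 + 3·1 = 2
b_7 = 3·2 + 0·3 + 3·1 = 4
b_8 = 3·4 + 0·2 + 3·3 = 1
b_9 = 3·1 + 0·4 + 3·2 = 4
b_10 = 3·4 + 0·1 + 3·4 = 4
b_11 = 3·4 + 0·4 + 3·1 = 0
b_12 = 3·0 + 0·4 + 3·4 = 2
b_13 = 3·2 + 0·0 + 3·4 = 3
b_14 = 3·3 + 0·2 + 3·0 = 4
b_15 = 3·4 + 0·3 + 3·2 = 3
b_16 = 3·3 + 0·4 + 3·3 = 3
b_17 = 3·3 + 0·3 + 3·4 = 1
b_18 = 3·1 + 0·3 + 3·3 = 2
b_19 = 3·2 + 0·1 + 3·3 = 0
b_20 = 3·0 + 0·2 + 3·1 = 3
b_21 = 3·3 + 0·0 + 3·2 = 0
b_22 = 3·0 + 0·3 + 3·0 = 0
b_23 = 3·0 + 0·0 + 3·3 = 4
b_24 = 3·4 + 0·0 + 3·0 = 2
b_25 = 3·2 + 0·4 + 3·0 = 1
b_26 = 3·1 + 0·2 + 3·4 = 0
(b_24, b_25, b_26) = (2, 1, 0) = (b_0, b_1, b_2), so the sequence has period 24.
353 ≡ 17 (mod 24), hence b_353 = b_17 = 1.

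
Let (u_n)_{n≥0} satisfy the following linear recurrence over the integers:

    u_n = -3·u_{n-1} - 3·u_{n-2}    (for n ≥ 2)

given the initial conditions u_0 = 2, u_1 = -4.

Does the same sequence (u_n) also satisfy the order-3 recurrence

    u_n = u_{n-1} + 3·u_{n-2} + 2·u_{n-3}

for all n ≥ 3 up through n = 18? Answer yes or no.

Terms u_0..u_18: 2, -4, 6, -6, 0, 18, -54, 108, -162, 162, 0, -486, 1458, -2916, 4374, -4374, 0, 13122, -39366
n=3: candidate gives -2, actual u_3 = -6 ✗

no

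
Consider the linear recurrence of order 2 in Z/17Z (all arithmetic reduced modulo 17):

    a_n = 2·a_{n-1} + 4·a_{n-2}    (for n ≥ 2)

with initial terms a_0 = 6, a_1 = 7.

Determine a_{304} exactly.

a_2 = 2·7 + 4·6 = 4
a_3 = 2·4 + 4·7 = 2
a_4 = 2·2 + 4·4 = 3
a_5 = 2·3 + 4·2 = 14
a_6 = 2·14 + 4·3 = 6
a_7 = 2·6 + 4·14 = 0
a_8 = 2·0 + 4·6 = 7
a_9 = 2·7 + 4·0 = 14
a_10 = 2·14 + 4·7 = 5
a_11 = 2·5 + 4·14 = 15
a_12 = 2·15 + 4·5 = 16
a_13 = 2·16 + 4·15 = 7
a_14 = 2·7 + 4·16 = 10
a_15 = 2·10 + 4·7 = 14
a_16 = 2·14 + 4·10 = 0
a_17 = 2·0 + 4·14 = 5
a_18 = 2·5 + 4·0 = 10
a_19 = 2·10 + 4·5 = 6
a_20 = 2·6 + 4·10 = 1
a_21 = 2·1 + 4·6 = 9
a_22 = 2·9 + 4·1 = 5
a_23 = 2·5 + 4·9 = 12
a_24 = 2·12 + 4·5 = 10
a_25 = 2·10 + 4·12 = 0
a_26 = 2·0 + 4·10 = 6
a_27 = 2·6 + 4·0 = 12
a_28 = 2·12 + 4·6 = 14
a_29 = 2·14 + 4·12 = 8
a_30 = 2·8 + 4·14 = 4
a_31 = 2·4 + 4·8 = 6
a_32 = 2·6 + 4·4 = 11
a_33 = 2·11 + 4·6 = 12
a_34 = 2·12 + 4·11 = 0
a_35 = 2·0 + 4·12 = 14
a_36 = 2·14 + 4·0 = 11
a_37 = 2·11 + 4·14 = 10
a_38 = 2·10 + 4·11 = 13
a_39 = 2·13 + 4·10 = 15
a_40 = 2·15 + 4·13 = 14
a_41 = 2·14 + 4·15 = 3
a_42 = 2·3 + 4·14 = 11
a_43 = 2·11 + 4·3 = 0
a_44 = 2·0 + 4·11 = 10
a_45 = 2·10 + 4·0 = 3
a_46 = 2·3 + 4·10 = 12
a_47 = 2·12 + 4·3 = 2
a_48 = 2·2 + 4·12 = 1
a_49 = 2·1 + 4·2 = 10
a_50 = 2·10 + 4·1 = 7
a_51 = 2·7 + 4·10 = 3
a_52 = 2·3 + 4·7 = 0
a_53 = 2·0 + 4·3 = 12
a_54 = 2·12 + 4·0 = 7
a_55 = 2·7 + 4·12 = 11
a_56 = 2·11 + 4·7 = 16
a_57 = 2·16 + 4·11 = 8
a_58 = 2·8 + 4·16 = 12
a_59 = 2·12 + 4·8 = 5
a_60 = 2·5 + 4·12 = 7
a_61 = 2·7 + 4·5 = 0
a_62 = 2·0 + 4·7 = 11
a_63 = 2·11 + 4·0 = 5
a_64 = 2·5 + 4·11 = 3
a_65 = 2·3 + 4·5 = 9
a_66 = 2·9 + 4·3 = 13
a_67 = 2·13 + 4·9 = 11
a_68 = 2·11 + 4·13 = 6
a_69 = 2·6 + 4·11 = 5
a_70 = 2·5 + 4·6 = 0
a_71 = 2·0 + 4·5 = 3
a_72 = 2·3 + 4·0 = 6
a_73 = 2·6 + 4·3 = 7
(a_72, a_73) = (6, 7) = (a_0, a_1), so the sequence has period 72.
304 ≡ 16 (mod 72), hence a_304 = a_16 = 0.

0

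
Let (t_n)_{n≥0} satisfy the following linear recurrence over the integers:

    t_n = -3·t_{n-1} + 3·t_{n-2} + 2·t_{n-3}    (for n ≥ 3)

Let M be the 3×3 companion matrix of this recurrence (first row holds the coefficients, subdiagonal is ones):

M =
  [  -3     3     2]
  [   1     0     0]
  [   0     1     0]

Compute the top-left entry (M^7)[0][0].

-7839

(M^7)[0][0] is the top entry after applying M 7 times to the unit state (1, 0, 0). Equivalently it is h_{9} for the auxiliary sequence (h_n) obeying the same recurrence with h_2 = 1 and h_i = 0 for 0 ≤ i < 2:
h_3 = -3·1 + 3·0 + 2·0 = -3
h_4 = -3·-3 + 3·1 + 2·0 = 12
h_5 = -3·12 + 3·-3 + 2·1 = -43
h_6 = -3·-43 + 3·12 + 2·-3 = 159
h_7 = -3·159 + 3·-43 + 2·12 = -582
h_8 = -3·-582 + 3·159 + 2·-43 = 2137
h_9 = -3·2137 + 3·-582 + 2·159 = -7839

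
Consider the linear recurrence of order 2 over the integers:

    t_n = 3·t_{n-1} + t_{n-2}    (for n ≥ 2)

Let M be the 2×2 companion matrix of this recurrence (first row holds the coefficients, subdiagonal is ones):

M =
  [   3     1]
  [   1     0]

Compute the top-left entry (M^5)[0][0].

(M^5)[0][0] is the top entry after applying M 5 times to the unit state (1, 0). Equivalently it is h_{6} for the auxiliary sequence (h_n) obeying the same recurrence with h_1 = 1 and h_i = 0 for 0 ≤ i < 1:
h_2 = 3·1 + 1·0 = 3
h_3 = 3·3 + 1·1 = 10
h_4 = 3·10 + 1·3 = 33
h_5 = 3·33 + 1·10 = 109
h_6 = 3·109 + 1·33 = 360

360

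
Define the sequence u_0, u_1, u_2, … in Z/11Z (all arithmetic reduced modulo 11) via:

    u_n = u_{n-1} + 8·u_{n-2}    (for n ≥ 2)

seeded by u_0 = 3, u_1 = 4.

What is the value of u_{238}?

9

u_2 = 1·4 + 8·3 = 6
u_3 = 1·6 + 8·4 = 5
u_4 = 1·5 + 8·6 = 9
u_5 = 1·9 + 8·5 = 5
u_6 = 1·5 + 8·9 = 0
u_7 = 1·0 + 8·5 = 7
u_8 = 1·7 + 8·0 = 7
u_9 = 1·7 + 8·7 = 8
u_10 = 1·8 + 8·7 = 9
u_11 = 1·9 + 8·8 = 7
u_12 = 1·7 + 8·9 = 2
u_13 = 1·2 + 8·7 = 3
u_14 = 1·3 + 8·2 = 8
u_15 = 1·8 + 8·3 = 10
u_16 = 1·10 + 8·8 = 8
u_17 = 1·8 + 8·10 = 0
u_18 = 1·0 + 8·8 = 9
u_19 = 1·9 + 8·0 = 9
u_20 = 1·9 + 8·9 = 4
u_21 = 1·4 + 8·9 = 10
u_22 = 1·10 + 8·4 = 9
u_23 = 1·9 + 8·10 = 1
u_24 = 1·1 + 8·9 = 7
u_25 = 1·7 + 8·1 = 4
u_26 = 1·4 + 8·7 = 5
u_27 = 1·5 + 8·4 = 4
u_28 = 1·4 + 8·5 = 0
u_29 = 1·0 + 8·4 = 10
u_30 = 1·10 + 8·0 = 10
u_31 = 1·10 + 8·10 = 2
u_32 = 1·2 + 8·10 = 5
u_33 = 1·5 + 8·2 = 10
u_34 = 1·10 + 8·5 = 6
u_35 = 1·6 + 8·10 = 9
u_36 = 1·9 + 8·6 = 2
u_37 = 1·2 + 8·9 = 8
u_38 = 1·8 + 8·2 = 2
u_39 = 1·2 + 8·8 = 0
u_40 = 1·0 + 8·2 = 5
u_41 = 1·5 + 8·0 = 5
u_42 = 1·5 + 8·5 = 1
u_43 = 1·1 + 8·5 = 8
u_44 = 1·8 + 8·1 = 5
u_45 = 1·5 + 8·8 = 3
u_46 = 1·3 + 8·5 = 10
u_47 = 1·10 + 8·3 = 1
u_48 = 1·1 + 8·10 = 4
u_49 = 1·4 + 8·1 = 1
u_50 = 1·1 + 8·4 = 0
u_51 = 1·0 + 8·1 = 8
u_52 = 1·8 + 8·0 = 8
u_53 = 1·8 + 8·8 = 6
u_54 = 1·6 + 8·8 = 4
u_55 = 1·4 + 8·6 = 8
u_56 = 1·8 + 8·4 = 7
u_57 = 1·7 + 8·8 = 5
u_58 = 1·5 + 8·7 = 6
u_59 = 1·6 + 8·5 = 2
u_60 = 1·2 + 8·6 = 6
u_61 = 1·6 + 8·2 = 0
u_62 = 1·0 + 8·6 = 4
u_63 = 1·4 + 8·0 = 4
u_64 = 1·4 + 8·4 = 3
u_65 = 1·3 + 8·4 = 2
u_66 = 1·2 + 8·3 = 4
u_67 = 1·4 + 8·2 = 9
u_68 = 1·9 + 8·4 = 8
u_69 = 1·8 + 8·9 = 3
u_70 = 1·3 + 8·8 = 1
u_71 = 1·1 + 8·3 = 3
u_72 = 1·3 + 8·1 = 0
u_73 = 1·0 + 8·3 = 2
u_74 = 1·2 + 8·0 = 2
u_75 = 1·2 + 8·2 = 7
u_76 = 1·7 + 8·2 = 1
u_77 = 1·1 + 8·7 = 2
u_78 = 1·2 + 8·1 = 10
u_79 = 1·10 + 8·2 = 4
u_80 = 1·4 + 8·10 = 7
u_81 = 1·7 + 8·4 = 6
u_82 = 1·6 + 8·7 = 7
u_83 = 1·7 + 8·6 = 0
u_84 = 1·0 + 8·7 = 1
u_85 = 1·1 + 8·0 = 1
u_86 = 1·1 + 8·1 = 9
u_87 = 1·9 + 8·1 = 6
u_88 = 1·6 + 8·9 = 1
u_89 = 1·1 + 8·6 = 5
u_90 = 1·5 + 8·1 = 2
u_91 = 1·2 + 8·5 = 9
u_92 = 1·9 + 8·2 = 3
u_93 = 1·3 + 8·9 = 9
u_94 = 1·9 + 8·3 = 0
u_95 = 1·0 + 8·9 = 6
u_96 = 1·6 + 8·0 = 6
u_97 = 1·6 + 8·6 = 10
u_98 = 1·10 + 8·6 = 3
u_99 = 1·3 + 8·10 = 6
u_100 = 1·6 + 8·3 = 8
u_101 = 1·8 + 8·6 = 1
u_102 = 1·1 + 8·8 = 10
u_103 = 1·10 + 8·1 = 7
u_104 = 1·7 + 8·10 = 10
u_105 = 1·10 + 8·7 = 0
u_106 = 1·0 + 8·10 = 3
u_107 = 1·3 + 8·0 = 3
u_108 = 1·3 + 8·3 = 5
u_109 = 1·5 + 8·3 = 7
u_110 = 1·7 + 8·5 = 3
u_111 = 1·3 + 8·7 = 4
(u_110, u_111) = (3, 4) = (u_0, u_1), so the sequence has period 110.
238 ≡ 18 (mod 110), hence u_238 = u_18 = 9.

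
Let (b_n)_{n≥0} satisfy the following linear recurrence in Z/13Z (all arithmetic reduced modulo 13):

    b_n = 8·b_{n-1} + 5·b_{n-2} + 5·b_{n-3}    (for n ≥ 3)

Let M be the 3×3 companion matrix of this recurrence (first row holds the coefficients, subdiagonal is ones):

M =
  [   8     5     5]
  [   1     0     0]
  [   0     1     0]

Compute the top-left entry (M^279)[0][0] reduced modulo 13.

(M^279)[0][0] is the top entry after applying M 279 times to the unit state (1, 0, 0). Equivalently it is h_{281} for the auxiliary sequence (h_n) obeying the same recurrence with h_2 = 1 and h_i = 0 for 0 ≤ i < 2:
h_3 = 8·1 + 5·0 + 5·0 = 8
h_4 = 8·8 + 5·1 + 5·0 = 4
h_5 = 8·4 + 5·8 + 5·1 = 12
h_6 = 8·12 + 5·4 + 5·8 = 0
h_7 = 8·0 + 5·12 + 5·4 = 2
h_8 = 8·2 + 5·0 + 5·12 = 11
Continuing the recurrence:
  h_9 = 7;  h_10 = 4;  h_11 = 5;  h_12 = 4;  h_13 = 12;  h_14 = 11
  h_15 = 12;  h_16 = 3;  h_17 = 9;  h_18 = 4;  h_19 = 1;  h_20 = 8
  h_21 = 11;  h_22 = 3;  h_23 = 2;  h_24 = 8;  h_25 = 11;  h_26 = 8
  h_27 = 3;  h_28 = 2;  h_29 = 6;  h_30 = 8;  h_31 = 0;  h_32 = 5
  h_33 = 2;  h_34 = 2;  h_35 = 12;  h_36 = 12;  h_37 = 10;  h_38 = 5
  h_39 = 7;  h_40 = 1;  h_41 = 3;  h_42 = 12;  h_43 = 12;  h_44 = 2
  h_45 = 6;  h_46 = 1;  h_47 = 9;  h_48 = 3;  h_49 = 9;  h_50 = 2
  h_51 = 11;  h_52 = 0;  h_53 = 0;  h_54 = 3;  h_55 = 11;  h_56 = 12
  h_57 = 10;  h_58 = 0;  h_59 = 6;  h_60 = 7;  h_61 = 8;  h_62 = 12
  h_63 = 2;  h_64 = 12;  h_65 = 10;  h_66 = 7;  h_67 = 10;  h_68 = 9
  h_69 = 1;  h_70 = 12;  h_71 = 3;  h_72 = 11;  h_73 = 7;  h_74 = 9
  h_75 = 6;  h_76 = 11;  h_77 = 7;  h_78 = 11;  h_79 = 9;  h_80 = 6
  h_81 = 5;  h_82 = 11;  h_83 = 0;  h_84 = 2;  h_85 = 6;  h_86 = 6
  h_87 = 10;  h_88 = 10;  h_89 = 4;  h_90 = 2;  h_91 = 8;  h_92 = 3
  h_93 = 9;  h_94 = 10;  h_95 = 10;  h_96 = 6;  h_97 = 5;  h_98 = 3
  h_99 = 1;  h_100 = 9;  h_101 = 1;  h_102 = 6;  h_103 = 7;  h_104 = 0
  h_105 = 0;  h_106 = 9;  h_107 = 7;  h_108 = 10;  h_109 = 4;  h_110 = 0
  h_111 = 5;  h_112 = 8;  h_113 = 11;  h_114 = 10;  h_115 = 6;  h_116 = 10
  h_117 = 4;  h_118 = 8;  h_119 = 4;  h_120 = 1;  h_121 = 3;  h_122 = 10
  h_123 = 9;  h_124 = 7;  h_125 = 8;  h_126 = 1;  h_127 = 5;  h_128 = 7
  h_129 = 8;  h_130 = 7;  h_131 = 1;  h_132 = 5;  h_133 = 2;  h_134 = 7
  h_135 = 0;  h_136 = 6;  h_137 = 5;  h_138 = 5;  h_139 = 4;  h_140 = 4
  h_141 = 12;  h_142 = 6;  h_143 = 11;  h_144 = 9;  h_145 = 1;  h_146 = 4
  h_147 = 4;  h_148 = 5;  h_149 = 2;  h_150 = 9;  h_151 = 3;  h_152 = 1
  h_153 = 3;  h_154 = 5;  h_155 = 8;  h_156 = 0;  h_157 = 0;  h_158 = 1
  h_159 = 8;  h_160 = 4;  h_161 = 12;  h_162 = 0;  h_163 = 2;  h_164 = 11
  h_165 = 7;  h_166 = 4;  h_167 = 5;  h_168 = 4;  h_169 = 12;  h_170 = 11
  h_171 = 12;  h_172 = 3;  h_173 = 9;  h_174 = 4;  h_175 = 1;  h_176 = 8
  h_177 = 11;  h_178 = 3;  h_179 = 2;  h_180 = 8;  h_181 = 11;  h_182 = 8
  h_183 = 3;  h_184 = 2;  h_185 = 6;  h_186 = 8;  h_187 = 0;  h_188 = 5
  h_189 = 2;  h_190 = 2;  h_191 = 12;  h_192 = 12;  h_193 = 10;  h_194 = 5
  h_195 = 7;  h_196 = 1;  h_197 = 3;  h_198 = 12;  h_199 = 12;  h_200 = 2
  h_201 = 6;  h_202 = 1;  h_203 = 9;  h_204 = 3;  h_205 = 9;  h_206 = 2
  h_207 = 11;  h_208 = 0;  h_209 = 0;  h_210 = 3;  h_211 = 11;  h_212 = 12
  h_213 = 10;  h_214 = 0;  h_215 = 6;  h_216 = 7;  h_217 = 8;  h_218 = 12
  h_219 = 2;  h_220 = 12;  h_221 = 10;  h_222 = 7;  h_223 = 10;  h_224 = 9
  h_225 = 1;  h_226 = 12;  h_227 = 3;  h_228 = 11;  h_229 = 7;  h_230 = 9
  h_231 = 6;  h_232 = 11;  h_233 = 7;  h_234 = 11;  h_235 = 9;  h_236 = 6
  h_237 = 5;  h_238 = 11;  h_239 = 0;  h_240 = 2;  h_241 = 6;  h_242 = 6
  h_243 = 10;  h_244 = 10;  h_245 = 4;  h_246 = 2;  h_247 = 8;  h_248 = 3
  h_249 = 9;  h_250 = 10;  h_251 = 10;  h_252 = 6;  h_253 = 5;  h_254 = 3
  h_255 = 1;  h_256 = 9;  h_257 = 1;  h_258 = 6;  h_259 = 7;  h_260 = 0
  h_261 = 0;  h_262 = 9;  h_263 = 7;  h_264 = 10;  h_265 = 4;  h_266 = 0
  h_267 = 5;  h_268 = 8;  h_269 = 11;  h_270 = 10;  h_271 = 6;  h_272 = 10
  h_273 = 4;  h_274 = 8;  h_275 = 4;  h_276 = 1;  h_277 = 3;  h_278 = 10
  h_279 = 9
h_280 = 8·9 + 5·10 + 5·3 = 7
h_281 = 8·7 + 5·9 + 5·10 = 8

8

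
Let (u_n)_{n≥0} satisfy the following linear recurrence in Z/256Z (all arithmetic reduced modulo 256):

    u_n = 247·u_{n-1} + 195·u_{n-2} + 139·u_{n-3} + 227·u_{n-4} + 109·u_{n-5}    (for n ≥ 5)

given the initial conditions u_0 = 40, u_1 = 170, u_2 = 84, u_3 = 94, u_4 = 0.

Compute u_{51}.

u_5 = 247·0 + 195·94 + 139·84 + 227·170 + 109·40 = 252
u_6 = 247·252 + 195·0 + 139·94 + 227·84 + 109·170 = 12
u_7 = 247·12 + 195·252 + 139·0 + 227·94 + 109·84 = 166
u_8 = 247·166 + 195·12 + 139·252 + 227·0 + 109·94 = 40
u_9 = 247·40 + 195·166 + 139·12 + 227·252 + 109·0 = 2
u_10 = 247·2 + 195·40 + 139·166 + 227·12 + 109·252 = 120
u_11 = 247·120 + 195·2 + 139·40 + 227·166 + 109·12 = 84
u_12 = 247·84 + 195·120 + 139·2 + 227·40 + 109·166 = 176
u_13 = 247·176 + 195·84 + 139·120 + 227·2 + 109·40 = 194
u_14 = 247·194 + 195·176 + 139·84 + 227·120 + 109·2 = 28
u_15 = 247·28 + 195·194 + 139·176 + 227·84 + 109·120 = 238
u_16 = 247·238 + 195·28 + 139·194 + 227·176 + 109·84 = 32
u_17 = 247·32 + 195·238 + 139·28 + 227·194 + 109·176 = 84
u_18 = 247·84 + 195·32 + 139·238 + 227·28 + 109·194 = 20
u_19 = 247·20 + 195·84 + 139·32 + 227·238 + 109·28 = 158
u_20 = 247·158 + 195·20 + 139·84 + 227·32 + 109·238 = 0
u_21 = 247·0 + 195·158 + 139·20 + 227·84 + 109·32 = 82
u_22 = 247·82 + 195·0 + 139·158 + 227·20 + 109·84 = 104
u_23 = 247·104 + 195·82 + 139·0 + 227·158 + 109·20 = 108
u_24 = 247·108 + 195·104 + 139·82 + 227·0 + 109·158 = 56
u_25 = 247·56 + 195·108 + 139·104 + 227·82 + 109·0 = 122
u_26 = 247·122 + 195·56 + 139·108 + 227·104 + 109·82 = 36
u_27 = 247·36 + 195·122 + 139·56 + 227·108 + 109·104 = 30
u_28 = 247·30 + 195·36 + 139·122 + 227·56 + 109·108 = 64
u_29 = 247·64 + 195·30 + 139·36 + 227·122 + 109·56 = 44
u_30 = 247·44 + 195·64 + 139·30 + 227·36 + 109·122 = 92
u_31 = 247·92 + 195·44 + 139·64 + 227·30 + 109·36 = 246
u_32 = 247·246 + 195·92 + 139·44 + 227·64 + 109·30 = 216
u_33 = 247·216 + 195·246 + 139·92 + 227·44 + 109·64 = 2
u_34 = 247·2 + 195·216 + 139·246 + 227·92 + 109·44 = 88
u_35 = 247·88 + 195·2 + 139·216 + 227·246 + 109·92 = 4
u_36 = 247·4 + 195·88 + 139·2 + 227·216 + 109·246 = 64
u_37 = 247·64 + 195·4 + 139·88 + 227·2 + 109·216 = 82
u_38 = 247·82 + 195·64 + 139·4 + 227·88 + 109·2 = 236
u_39 = 247·236 + 195·82 + 139·64 + 227·4 + 109·88 = 238
u_40 = 247·238 + 195·236 + 139·82 + 227·64 + 109·4 = 96
u_41 = 247·96 + 195·238 + 139·236 + 227·82 + 109·64 = 4
u_42 = 247·4 + 195·96 + 139·238 + 227·236 + 109·82 = 100
u_43 = 247·100 + 195·4 + 139·96 + 227·238 + 109·236 = 46
u_44 = 247·46 + 195·100 + 139·4 + 227·96 + 109·238 = 48
u_45 = 247·48 + 195·46 + 139·100 + 227·4 + 109·96 = 18
u_46 = 247·18 + 195·48 + 139·46 + 227·100 + 109·4 = 72
u_47 = 247·72 + 195·18 + 139·48 + 227·46 + 109·100 = 156
u_48 = 247·156 + 195·72 + 139·18 + 227·48 + 109·46 = 72
u_49 = 247·72 + 195·156 + 139·72 + 227·18 + 109·48 = 202
u_50 = 247·202 + 195·72 + 139·156 + 227·72 + 109·18 = 244
u_51 = 247·244 + 195·202 + 139·72 + 227·156 + 109·72 = 94

94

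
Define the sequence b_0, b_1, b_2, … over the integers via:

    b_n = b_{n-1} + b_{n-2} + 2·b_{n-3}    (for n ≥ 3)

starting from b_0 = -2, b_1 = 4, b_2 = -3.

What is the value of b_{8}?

b_3 = 1·-3 + 1·4 + 2·-2 = -3
b_4 = 1·-3 + 1·-3 + 2·4 = 2
b_5 = 1·2 + 1·-3 + 2·-3 = -7
b_6 = 1·-7 + 1·2 + 2·-3 = -11
b_7 = 1·-11 + 1·-7 + 2·2 = -14
b_8 = 1·-14 + 1·-11 + 2·-7 = -39

-39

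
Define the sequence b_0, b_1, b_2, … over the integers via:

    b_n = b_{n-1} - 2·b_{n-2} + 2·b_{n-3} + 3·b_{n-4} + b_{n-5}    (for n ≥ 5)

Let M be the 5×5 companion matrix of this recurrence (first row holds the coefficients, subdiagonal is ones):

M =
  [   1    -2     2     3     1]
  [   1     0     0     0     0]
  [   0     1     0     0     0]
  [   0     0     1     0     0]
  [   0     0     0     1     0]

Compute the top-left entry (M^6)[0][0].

(M^6)[0][0] is the top entry after applying M 6 times to the unit state (1, 0, 0, 0, 0). Equivalently it is h_{10} for the auxiliary sequence (h_n) obeying the same recurrence with h_4 = 1 and h_i = 0 for 0 ≤ i < 4:
h_5 = 1·1 + -2·0 + 2·0 + 3·0 + 1·0 = 1
h_6 = 1·1 + -2·1 + 2·0 + 3·0 + 1·0 = -1
h_7 = 1·-1 + -2·1 + 2·1 + 3·0 + 1·0 = -1
h_8 = 1·-1 + -2·-1 + 2·1 + 3·1 + 1·0 = 6
h_9 = 1·6 + -2·-1 + 2·-1 + 3·1 + 1·1 = 10
h_10 = 1·10 + -2·6 + 2·-1 + 3·-1 + 1·1 = -6

-6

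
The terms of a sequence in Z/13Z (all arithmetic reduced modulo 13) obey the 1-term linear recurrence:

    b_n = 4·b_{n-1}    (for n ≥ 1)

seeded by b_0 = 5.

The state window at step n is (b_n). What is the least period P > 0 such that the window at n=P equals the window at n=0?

6

n=0: window = (5)
n=1: window = (7)
n=2: window = (2)
n=3: window = (8)
n=4: window = (6)
n=5: window = (11)
n=6: window = (5)
window at n=6 equals window at n=0 → period = 6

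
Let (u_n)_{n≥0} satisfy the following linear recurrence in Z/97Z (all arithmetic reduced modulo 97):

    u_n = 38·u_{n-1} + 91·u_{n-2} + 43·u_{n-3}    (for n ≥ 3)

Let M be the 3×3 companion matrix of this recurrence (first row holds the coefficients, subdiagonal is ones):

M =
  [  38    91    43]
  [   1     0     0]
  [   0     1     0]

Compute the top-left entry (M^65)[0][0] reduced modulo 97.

71

(M^65)[0][0] is the top entry after applying M 65 times to the unit state (1, 0, 0). Equivalently it is h_{67} for the auxiliary sequence (h_n) obeying the same recurrence with h_2 = 1 and h_i = 0 for 0 ≤ i < 2:
h_3 = 38·1 + 91·0 + 43·0 = 38
h_4 = 38·38 + 91·1 + 43·0 = 80
h_5 = 38·80 + 91·38 + 43·1 = 42
h_6 = 38·42 + 91·80 + 43·38 = 34
h_7 = 38·34 + 91·42 + 43·80 = 18
h_8 = 38·18 + 91·34 + 43·42 = 55
h_9 = 38·55 + 91·18 + 43·34 = 49
h_10 = 38·49 + 91·55 + 43·18 = 75
h_11 = 38·75 + 91·49 + 43·55 = 71
h_12 = 38·71 + 91·75 + 43·49 = 87
h_13 = 38·87 + 91·71 + 43·75 = 91
h_14 = 38·91 + 91·87 + 43·71 = 72
h_15 = 38·72 + 91·91 + 43·87 = 14
h_16 = 38·14 + 91·72 + 43·91 = 36
h_17 = 38·36 + 91·14 + 43·72 = 15
h_18 = 38·15 + 91·36 + 43·14 = 83
h_19 = 38·83 + 91·15 + 43·36 = 53
h_20 = 38·53 + 91·83 + 43·15 = 27
h_21 = 38·27 + 91·53 + 43·83 = 9
h_22 = 38·9 + 91·27 + 43·53 = 34
h_23 = 38·34 + 91·9 + 43·27 = 71
h_24 = 38·71 + 91·34 + 43·9 = 68
h_25 = 38·68 + 91·71 + 43·34 = 31
h_26 = 38·31 + 91·68 + 43·71 = 40
h_27 = 38·40 + 91·31 + 43·68 = 87
h_28 = 38·87 + 91·40 + 43·31 = 34
h_29 = 38·34 + 91·87 + 43·40 = 65
h_30 = 38·65 + 91·34 + 43·87 = 90
h_31 = 38·90 + 91·65 + 43·34 = 30
h_32 = 38·30 + 91·90 + 43·65 = 0
h_33 = 38·0 + 91·30 + 43·90 = 4
h_34 = 38·4 + 91·0 + 43·30 = 84
h_35 = 38·84 + 91·4 + 43·0 = 64
h_36 = 38·64 + 91·84 + 43·4 = 63
h_37 = 38·63 + 91·64 + 43·84 = 93
h_38 = 38·93 + 91·63 + 43·64 = 88
h_39 = 38·88 + 91·93 + 43·63 = 63
h_40 = 38·63 + 91·88 + 43·93 = 45
h_41 = 38·45 + 91·63 + 43·88 = 72
h_42 = 38·72 + 91·45 + 43·63 = 34
h_43 = 38·34 + 91·72 + 43·45 = 79
h_44 = 38·79 + 91·34 + 43·72 = 74
h_45 = 38·74 + 91·79 + 43·34 = 17
h_46 = 38·17 + 91·74 + 43·79 = 10
h_47 = 38·10 + 91·17 + 43·74 = 65
h_48 = 38·65 + 91·10 + 43·17 = 37
h_49 = 38·37 + 91·65 + 43·10 = 88
h_50 = 38·88 + 91·37 + 43·65 = 0
h_51 = 38·0 + 91·88 + 43·37 = 93
h_52 = 38·93 + 91·0 + 43·88 = 43
h_53 = 38·43 + 91·93 + 43·0 = 9
h_54 = 38·9 + 91·43 + 43·93 = 9
h_55 = 38·9 + 91·9 + 43·43 = 3
h_56 = 38·3 + 91·9 + 43·9 = 59
h_57 = 38·59 + 91·3 + 43·9 = 89
h_58 = 38·89 + 91·59 + 43·3 = 53
h_59 = 38·53 + 91·89 + 43·59 = 40
h_60 = 38·40 + 91·53 + 43·89 = 82
h_61 = 38·82 + 91·40 + 43·53 = 14
h_62 = 38·14 + 91·82 + 43·40 = 14
h_63 = 38·14 + 91·14 + 43·82 = 94
h_64 = 38·94 + 91·14 + 43·14 = 16
h_65 = 38·16 + 91·94 + 43·14 = 64
h_66 = 38·64 + 91·16 + 43·94 = 73
h_67 = 38·73 + 91·64 + 43·16 = 71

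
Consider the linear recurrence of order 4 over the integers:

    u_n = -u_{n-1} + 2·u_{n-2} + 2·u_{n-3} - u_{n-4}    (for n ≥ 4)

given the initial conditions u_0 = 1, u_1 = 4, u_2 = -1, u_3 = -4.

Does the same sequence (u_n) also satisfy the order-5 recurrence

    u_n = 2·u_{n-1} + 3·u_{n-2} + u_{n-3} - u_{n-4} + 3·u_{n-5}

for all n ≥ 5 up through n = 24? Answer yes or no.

no

Terms u_0..u_24: 1, 4, -1, -4, 9, -23, 34, -58, 71, -96, 88, -80, -7, 119, -381, 685, -1202, 1691, -2344, 2637, -2741, 1636, 500, -5347, 12360
n=5: candidate gives 4, actual u_5 = -23 ✗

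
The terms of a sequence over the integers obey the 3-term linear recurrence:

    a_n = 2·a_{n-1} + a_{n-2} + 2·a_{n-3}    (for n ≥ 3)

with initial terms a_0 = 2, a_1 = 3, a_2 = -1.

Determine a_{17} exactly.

a_3 = 2·-1 + 1·3 + 2·2 = 5
a_4 = 2·5 + 1·-1 + 2·3 = 15
a_5 = 2·15 + 1·5 + 2·-1 = 33
a_6 = 2·33 + 1·15 + 2·5 = 91
a_7 = 2·91 + 1·33 + 2·15 = 245
a_8 = 2·245 + 1·91 + 2·33 = 647
a_9 = 2·647 + 1·245 + 2·91 = 1721
a_10 = 2·1721 + 1·647 + 2·245 = 4579
a_11 = 2·4579 + 1·1721 + 2·647 = 12173
a_12 = 2·12173 + 1·4579 + 2·1721 = 32367
a_13 = 2·32367 + 1·12173 + 2·4579 = 86065
a_14 = 2·86065 + 1·32367 + 2·12173 = 228843
a_15 = 2·228843 + 1·86065 + 2·32367 = 608485
a_16 = 2·608485 + 1·228843 + 2·86065 = 1617943
a_17 = 2·1617943 + 1·608485 + 2·228843 = 4302057

4302057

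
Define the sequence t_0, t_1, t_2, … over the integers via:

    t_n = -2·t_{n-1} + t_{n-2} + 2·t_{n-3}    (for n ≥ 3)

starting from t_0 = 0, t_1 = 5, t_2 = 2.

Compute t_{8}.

170

t_3 = -2·2 + 1·5 + 2·0 = 1
t_4 = -2·1 + 1·2 + 2·5 = 10
t_5 = -2·10 + 1·1 + 2·2 = -15
t_6 = -2·-15 + 1·10 + 2·1 = 42
t_7 = -2·42 + 1·-15 + 2·10 = -79
t_8 = -2·-79 + 1·42 + 2·-15 = 170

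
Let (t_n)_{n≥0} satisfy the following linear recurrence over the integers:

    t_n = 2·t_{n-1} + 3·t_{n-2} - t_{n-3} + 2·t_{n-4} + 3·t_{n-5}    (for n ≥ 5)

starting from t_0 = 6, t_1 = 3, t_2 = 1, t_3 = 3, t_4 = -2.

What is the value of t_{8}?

t_5 = 2·-2 + 3·3 + -1·1 + 2·3 + 3·6 = 28
t_6 = 2·28 + 3·-2 + -1·3 + 2·1 + 3·3 = 58
t_7 = 2·58 + 3·28 + -1·-2 + 2·3 + 3·1 = 211
t_8 = 2·211 + 3·58 + -1·28 + 2·-2 + 3·3 = 573

573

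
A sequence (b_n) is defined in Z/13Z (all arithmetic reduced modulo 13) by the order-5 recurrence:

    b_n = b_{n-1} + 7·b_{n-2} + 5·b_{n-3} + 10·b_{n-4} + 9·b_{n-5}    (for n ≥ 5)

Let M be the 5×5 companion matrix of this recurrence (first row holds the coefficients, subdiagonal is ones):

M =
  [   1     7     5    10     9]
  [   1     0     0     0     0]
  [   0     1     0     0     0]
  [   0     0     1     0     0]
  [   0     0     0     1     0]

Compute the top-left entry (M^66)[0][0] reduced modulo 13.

(M^66)[0][0] is the top entry after applying M 66 times to the unit state (1, 0, 0, 0, 0). Equivalently it is h_{70} for the auxiliary sequence (h_n) obeying the same recurrence with h_4 = 1 and h_i = 0 for 0 ≤ i < 4:
h_5 = 1·1 + 7·0 + 5·0 + 10·0 + 9·0 = 1
h_6 = 1·1 + 7·1 + 5·0 + 10·0 + 9·0 = 8
h_7 = 1·8 + 7·1 + 5·1 + 10·0 + 9·0 = 7
h_8 = 1·7 + 7·8 + 5·1 + 10·1 + 9·0 = 0
h_9 = 1·0 + 7·7 + 5·8 + 10·1 + 9·1 = 4
h_10 = 1·4 + 7·0 + 5·7 + 10·8 + 9·1 = 11
h_11 = 1·11 + 7·4 + 5·0 + 10·7 + 9·8 = 12
h_12 = 1·12 + 7·11 + 5·4 + 10·0 + 9·7 = 3
h_13 = 1·3 + 7·12 + 5·11 + 10·4 + 9·0 = 0
h_14 = 1·0 + 7·3 + 5·12 + 10·11 + 9·4 = 6
h_15 = 1·6 + 7·0 + 5·3 + 10·12 + 9·11 = 6
h_16 = 1·6 + 7·6 + 5·0 + 10·3 + 9·12 = 4
h_17 = 1·4 + 7·6 + 5·6 + 10·0 + 9·3 = 12
h_18 = 1·12 + 7·4 + 5·6 + 10·6 + 9·0 = 0
h_19 = 1·0 + 7·12 + 5·4 + 10·6 + 9·6 = 10
h_20 = 1·10 + 7·0 + 5·12 + 10·4 + 9·6 = 8
h_21 = 1·8 + 7·10 + 5·0 + 10·12 + 9·4 = 0
h_22 = 1·0 + 7·8 + 5·10 + 10·0 + 9·12 = 6
h_23 = 1·6 + 7·0 + 5·8 + 10·10 + 9·0 = 3
h_24 = 1·3 + 7·6 + 5·0 + 10·8 + 9·10 = 7
h_25 = 1·7 + 7·3 + 5·6 + 10·0 + 9·8 = 0
h_26 = 1·0 + 7·7 + 5·3 + 10·6 + 9·0 = 7
h_27 = 1·7 + 7·0 + 5·7 + 10·3 + 9·6 = 9
h_28 = 1·9 + 7·7 + 5·0 + 10·7 + 9·3 = 12
h_29 = 1·12 + 7·9 + 5·7 + 10·0 + 9·7 = 4
h_30 = 1·4 + 7·12 + 5·9 + 10·7 + 9·0 = 8
h_31 = 1·8 + 7·4 + 5·12 + 10·9 + 9·7 = 2
h_32 = 1·2 + 7·8 + 5·4 + 10·12 + 9·9 = 6
h_33 = 1·6 + 7·2 + 5·8 + 10·4 + 9·12 = 0
h_34 = 1·0 + 7·6 + 5·2 + 10·8 + 9·4 = 12
h_35 = 1·12 + 7·0 + 5·6 + 10·2 + 9·8 = 4
h_36 = 1·4 + 7·12 + 5·0 + 10·6 + 9·2 = 10
h_37 = 1·10 + 7·4 + 5·12 + 10·0 + 9·6 = 9
h_38 = 1·9 + 7·10 + 5·4 + 10·12 + 9·0 = 11
h_39 = 1·11 + 7·9 + 5·10 + 10·4 + 9·12 = 12
h_40 = 1·12 + 7·11 + 5·9 + 10·10 + 9·4 = 10
h_41 = 1·10 + 7·12 + 5·11 + 10·9 + 9·10 = 4
h_42 = 1·4 + 7·10 + 5·12 + 10·11 + 9·9 = 0
h_43 = 1·0 + 7·4 + 5·10 + 10·12 + 9·11 = 11
h_44 = 1·11 + 7·0 + 5·4 + 10·10 + 9·12 = 5
h_45 = 1·5 + 7·11 + 5·0 + 10·4 + 9·10 = 4
h_46 = 1·4 + 7·5 + 5·11 + 10·0 + 9·4 = 0
h_47 = 1·0 + 7·4 + 5·5 + 10·11 + 9·0 = 7
h_48 = 1·7 + 7·0 + 5·4 + 10·5 + 9·11 = 7
h_49 = 1·7 + 7·7 + 5·0 + 10·4 + 9·5 = 11
h_50 = 1·11 + 7·7 + 5·7 + 10·0 + 9·4 = 1
h_51 = 1·1 + 7·11 + 5·7 + 10·7 + 9·0 = 1
h_52 = 1·1 + 7·1 + 5·11 + 10·7 + 9·7 = 1
h_53 = 1·1 + 7·1 + 5·1 + 10·11 + 9·7 = 4
h_54 = 1·4 + 7·1 + 5·1 + 10·1 + 9·11 = 8
h_55 = 1·8 + 7·4 + 5·1 + 10·1 + 9·1 = 8
h_56 = 1·8 + 7·8 + 5·4 + 10·1 + 9·1 = 12
h_57 = 1·12 + 7·8 + 5·8 + 10·4 + 9·1 = 1
h_58 = 1·1 + 7·12 + 5·8 + 10·8 + 9·4 = 7
h_59 = 1·7 + 7·1 + 5·12 + 10·8 + 9·8 = 5
h_60 = 1·5 + 7·7 + 5·1 + 10·12 + 9·8 = 4
h_61 = 1·4 + 7·5 + 5·7 + 10·1 + 9·12 = 10
h_62 = 1·10 + 7·4 + 5·5 + 10·7 + 9·1 = 12
h_63 = 1·12 + 7·10 + 5·4 + 10·5 + 9·7 = 7
h_64 = 1·7 + 7·12 + 5·10 + 10·4 + 9·5 = 5
h_65 = 1·5 + 7·7 + 5·12 + 10·10 + 9·4 = 3
h_66 = 1·3 + 7·5 + 5·7 + 10·12 + 9·10 = 10
h_67 = 1·10 + 7·3 + 5·5 + 10·7 + 9·12 = 0
h_68 = 1·0 + 7·10 + 5·3 + 10·5 + 9·7 = 3
h_69 = 1·3 + 7·0 + 5·10 + 10·3 + 9·5 = 11
h_70 = 1·11 + 7·3 + 5·0 + 10·10 + 9·3 = 3

3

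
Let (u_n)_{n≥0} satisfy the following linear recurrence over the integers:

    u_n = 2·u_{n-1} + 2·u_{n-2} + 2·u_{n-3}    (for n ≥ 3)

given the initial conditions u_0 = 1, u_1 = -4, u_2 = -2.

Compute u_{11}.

u_3 = 2·-2 + 2·-4 + 2·1 = -10
u_4 = 2·-10 + 2·-2 + 2·-4 = -32
u_5 = 2·-32 + 2·-10 + 2·-2 = -88
u_6 = 2·-88 + 2·-32 + 2·-10 = -260
u_7 = 2·-260 + 2·-88 + 2·-32 = -760
u_8 = 2·-760 + 2·-260 + 2·-88 = -2216
u_9 = 2·-2216 + 2·-760 + 2·-260 = -6472
u_10 = 2·-6472 + 2·-2216 + 2·-760 = -18896
u_11 = 2·-18896 + 2·-6472 + 2·-2216 = -55168

-55168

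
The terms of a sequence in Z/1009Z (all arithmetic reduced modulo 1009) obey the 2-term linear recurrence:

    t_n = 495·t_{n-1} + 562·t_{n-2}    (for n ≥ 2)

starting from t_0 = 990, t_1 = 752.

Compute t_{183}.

900

t_2 = 495·752 + 562·990 = 340
t_3 = 495·340 + 562·752 = 659
t_4 = 495·659 + 562·340 = 677
t_5 = 495·677 + 562·659 = 182
t_6 = 495·182 + 562·677 = 370
t_7 = 495·370 + 562·182 = 896
Continuing the recurrence:
  t_8 = 655;  t_9 = 397;  t_10 = 594;  t_11 = 536;  t_12 = 811;  t_13 = 413
  t_14 = 331;  t_15 = 423;  t_16 = 888;  t_17 = 247;  t_18 = 786;  t_19 = 177
  t_20 = 631;  t_21 = 147;  t_22 = 580;  t_23 = 420;  t_24 = 99;  t_25 = 507
  t_26 = 876;  t_27 = 146;  t_28 = 551;  t_29 = 638;  t_30 = 901;  t_31 = 378
  t_32 = 289;  t_33 = 323;  t_34 = 432;  t_35 = 847;  t_36 = 145;  t_37 = 911
  t_38 = 692;  t_39 = 908;  t_40 = 894;  t_41 = 330;  t_42 = 847;  t_43 = 334
  t_44 = 629;  t_45 = 617;  t_46 = 36;  t_47 = 325;  t_48 = 496;  t_49 = 354
  t_50 = 941;  t_51 = 821;  t_52 = 903;  t_53 = 287;  t_54 = 764;  t_55 = 668
  t_56 = 251;  t_57 = 206;  t_58 = 872;  t_59 = 534;  t_60 = 671;  t_61 = 619
  t_62 = 414;  t_63 = 885;  t_64 = 767;  t_65 = 214;  t_66 = 196;  t_67 = 353
  t_68 = 349;  t_69 = 838;  t_70 = 503;  t_71 = 524;  t_72 = 233;  t_73 = 169
  t_74 = 693;  t_75 = 107;  t_76 = 489;  t_77 = 498;  t_78 = 684;  t_79 = 948
  t_80 = 54;  t_81 = 520;  t_82 = 183;  t_83 = 414;  t_84 = 31;  t_85 = 808
  t_86 = 665;  t_87 = 287;  t_88 = 196;  t_89 = 10;  t_90 = 76;  t_91 = 862
  t_92 = 217;  t_93 = 585;  t_94 = 866;  t_95 = 690;  t_96 = 862;  t_97 = 207
  t_98 = 680;  t_99 = 902;  t_100 = 261;  t_101 = 449;  t_102 = 652;  t_103 = 957
  t_104 = 651;  t_105 = 411;  t_106 = 231;  t_107 = 249;  t_108 = 827;  t_109 = 407
  t_110 = 299;  t_111 = 382;  t_112 = 951;  t_113 = 318;  t_114 = 707;  t_115 = 974
  t_116 = 625;  t_117 = 122;  t_118 = 977;  t_119 = 256;  t_120 = 773;  t_121 = 818
  t_122 = 857;  t_123 = 47;  t_124 = 399;  t_125 = 930;  t_126 = 486;  t_127 = 426
  t_128 = 691;  t_129 = 273;  t_130 = 815;  t_131 = 892;  t_132 = 551;  t_133 = 146
  t_134 = 530;  t_135 = 333;  t_136 = 573;  t_137 = 587;  t_138 = 128;  t_139 = 753
  t_140 = 711;  t_141 = 219;  t_142 = 460;  t_143 = 655;  t_144 = 552;  t_145 = 635
  t_146 = 987;  t_147 = 902;  t_148 = 256;  t_149 = 1001;  t_150 = 670;  t_151 = 238
  t_152 = 949;  t_153 = 129;  t_154 = 874;  t_155 = 628;  t_156 = 902;  t_157 = 298
  t_158 = 602;  t_159 = 317;  t_160 = 829;  t_161 = 262;  t_162 = 278;  t_163 = 316
  t_164 = 875;  t_165 = 272;  t_166 = 810;  t_167 = 882;  t_168 = 863;  t_169 = 643
  t_170 = 127;  t_171 = 451;  t_172 = 1000;  t_173 = 793;  t_174 = 21;  t_175 = 1002
  t_176 = 265;  t_177 = 107;  t_178 = 95;  t_179 = 205;  t_180 = 488;  t_181 = 593
t_182 = 495·593 + 562·488 = 733
t_183 = 495·733 + 562·593 = 900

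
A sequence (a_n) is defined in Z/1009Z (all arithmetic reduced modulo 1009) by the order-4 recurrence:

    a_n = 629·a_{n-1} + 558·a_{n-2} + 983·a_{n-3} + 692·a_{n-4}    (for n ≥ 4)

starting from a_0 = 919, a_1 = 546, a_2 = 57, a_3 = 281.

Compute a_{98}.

a_4 = 629·281 + 558·57 + 983·546 + 692·919 = 909
a_5 = 629·909 + 558·281 + 983·57 + 692·546 = 54
a_6 = 629·54 + 558·909 + 983·281 + 692·57 = 214
a_7 = 629·214 + 558·54 + 983·909 + 692·281 = 568
a_8 = 629·568 + 558·214 + 983·54 + 692·909 = 462
a_9 = 629·462 + 558·568 + 983·214 + 692·54 = 649
Continuing the recurrence:
  a_10 = 209;  a_11 = 853;  a_12 = 466;  a_13 = 953;  a_14 = 158;  a_15 = 534
  a_16 = 309;  a_17 = 468;  a_18 = 233;  a_19 = 337;  a_20 = 805;  a_21 = 162
  a_22 = 289;  a_23 = 131;  a_24 = 408;  a_25 = 450;  a_26 = 996;  a_27 = 87
  a_28 = 270;  a_29 = 389;  a_30 = 663;  a_31 = 144;  a_32 = 577;  a_33 = 34
  a_34 = 285;  a_35 = 363;  a_36 = 755;  a_37 = 384;  a_38 = 21;  a_39 = 961
  a_40 = 601;  a_41 = 937;  a_42 = 123;  a_43 = 457;  a_44 = 957;  a_45 = 773
  a_46 = 710;  a_47 = 864;  a_48 = 679;  a_49 = 951;  a_50 = 20;  a_51 = 455
  a_52 = 882;  a_53 = 163;  a_54 = 374;  a_55 = 620;  a_56 = 32;  a_57 = 984
  a_58 = 641;  a_59 = 157;  a_60 = 959;  a_61 = 1001;  a_62 = 940;  a_63 = 530
  a_64 = 154;  a_65 = 399;  a_66 = 927;  a_67 = 59;  a_68 = 775;  a_69 = 518
  a_70 = 757;  a_71 = 873;  a_72 = 26;  a_73 = 756;  a_74 = 340;  a_75 = 96
  a_76 = 226;  a_77 = 707;  a_78 = 431;  a_79 = 690;  a_80 = 273;  a_81 = 550
  a_82 = 657;  a_83 = 924;  a_84 = 410;  a_85 = 866;  a_86 = 377;  a_87 = 76
  a_88 = 748;  a_89 = 542;  a_90 = 138;  a_91 = 620;  a_92 = 859;  a_93 = 533
  a_94 = 990;  a_95 = 1004;  a_96 = 774
a_97 = 629·774 + 558·1004 + 983·990 + 692·533 = 781
a_98 = 629·781 + 558·774 + 983·1004 + 692·990 = 5

5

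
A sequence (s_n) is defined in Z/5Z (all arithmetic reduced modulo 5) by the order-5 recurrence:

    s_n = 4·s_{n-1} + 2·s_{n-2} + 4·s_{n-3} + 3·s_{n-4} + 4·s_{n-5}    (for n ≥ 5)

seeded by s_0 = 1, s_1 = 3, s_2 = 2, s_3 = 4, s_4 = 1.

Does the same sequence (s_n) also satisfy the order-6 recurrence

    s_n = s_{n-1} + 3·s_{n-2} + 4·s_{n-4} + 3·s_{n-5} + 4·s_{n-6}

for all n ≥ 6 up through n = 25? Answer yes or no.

no

Terms s_0..s_25: 1, 3, 2, 4, 1, 3, 3, 2, 0, 4, 0, 1, 3, 1, 0, 2, 0, 4, 3, 1, 4, 2, 0, 0, 4, 3
n=6: candidate gives 2, actual s_6 = 3 ✗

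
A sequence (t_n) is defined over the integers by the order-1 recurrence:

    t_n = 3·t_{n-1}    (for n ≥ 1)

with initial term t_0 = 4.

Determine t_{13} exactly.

t_1 = 3·4 = 12
t_2 = 3·12 = 36
t_3 = 3·36 = 108
t_4 = 3·108 = 324
t_5 = 3·324 = 972
t_6 = 3·972 = 2916
t_7 = 3·2916 = 8748
t_8 = 3·8748 = 26244
t_9 = 3·26244 = 78732
t_10 = 3·78732 = 236196
t_11 = 3·236196 = 708588
t_12 = 3·708588 = 2125764
t_13 = 3·2125764 = 6377292

6377292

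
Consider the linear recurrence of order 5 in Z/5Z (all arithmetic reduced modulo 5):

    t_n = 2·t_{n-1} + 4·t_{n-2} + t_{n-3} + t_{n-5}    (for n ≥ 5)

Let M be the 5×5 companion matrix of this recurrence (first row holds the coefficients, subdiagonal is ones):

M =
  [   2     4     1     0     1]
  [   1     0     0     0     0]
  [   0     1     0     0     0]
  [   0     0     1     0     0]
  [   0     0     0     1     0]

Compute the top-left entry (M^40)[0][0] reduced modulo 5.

(M^40)[0][0] is the top entry after applying M 40 times to the unit state (1, 0, 0, 0, 0). Equivalently it is h_{44} for the auxiliary sequence (h_n) obeying the same recurrence with h_4 = 1 and h_i = 0 for 0 ≤ i < 4:
h_5 = 2·1 + 4·0 + 1·0 + 0·0 + 1·0 = 2
h_6 = 2·2 + 4·1 + 1·0 + 0·0 + 1·0 = 3
h_7 = 2·3 + 4·2 + 1·1 + 0·0 + 1·0 = 0
h_8 = 2·0 + 4·3 + 1·2 + 0·1 + 1·0 = 4
h_9 = 2·4 + 4·0 + 1·3 + 0·2 + 1·1 = 2
h_10 = 2·2 + 4·4 + 1·0 + 0·3 + 1·2 = 2
h_11 = 2·2 + 4·2 + 1·4 + 0·0 + 1·3 = 4
h_12 = 2·4 + 4·2 + 1·2 + 0·4 + 1·0 = 3
h_13 = 2·3 + 4·4 + 1·2 + 0·2 + 1·4 = 3
h_14 = 2·3 + 4·3 + 1·4 + 0·2 + 1·2 = 4
h_15 = 2·4 + 4·3 + 1·3 + 0·4 + 1·2 = 0
h_16 = 2·0 + 4·4 + 1·3 + 0·3 + 1·4 = 3
h_17 = 2·3 + 4·0 + 1·4 + 0·3 + 1·3 = 3
h_18 = 2·3 + 4·3 + 1·0 + 0·4 + 1·3 = 1
h_19 = 2·1 + 4·3 + 1·3 + 0·0 + 1·4 = 1
h_20 = 2·1 + 4·1 + 1·3 + 0·3 + 1·0 = 4
h_21 = 2·4 + 4·1 + 1·1 + 0·3 + 1·3 = 1
h_22 = 2·1 + 4·4 + 1·1 + 0·1 + 1·3 = 2
h_23 = 2·2 + 4·1 + 1·4 + 0·1 + 1·1 = 3
h_24 = 2·3 + 4·2 + 1·1 + 0·4 + 1·1 = 1
h_25 = 2·1 + 4·3 + 1·2 + 0·1 + 1·4 = 0
h_26 = 2·0 + 4·1 + 1·3 + 0·2 + 1·1 = 3
h_27 = 2·3 + 4·0 + 1·1 + 0·3 + 1·2 = 4
h_28 = 2·4 + 4·3 + 1·0 + 0·1 + 1·3 = 3
h_29 = 2·3 + 4·4 + 1·3 + 0·0 + 1·1 = 1
h_30 = 2·1 + 4·3 + 1·4 + 0·3 + 1·0 = 3
h_31 = 2·3 + 4·1 + 1·3 + 0·4 + 1·3 = 1
h_32 = 2·1 + 4·3 + 1·1 + 0·3 + 1·4 = 4
h_33 = 2·4 + 4·1 + 1·3 + 0·1 + 1·3 = 3
h_34 = 2·3 + 4·4 + 1·1 + 0·3 + 1·1 = 4
h_35 = 2·4 + 4·3 + 1·4 + 0·1 + 1·3 = 2
h_36 = 2·2 + 4·4 + 1·3 + 0·4 + 1·1 = 4
h_37 = 2·4 + 4·2 + 1·4 + 0·3 + 1·4 = 4
h_38 = 2·4 + 4·4 + 1·2 + 0·4 + 1·3 = 4
h_39 = 2·4 + 4·4 + 1·4 + 0·2 + 1·4 = 2
h_40 = 2·2 + 4·4 + 1·4 + 0·4 + 1·2 = 1
h_41 = 2·1 + 4·2 + 1·4 + 0·4 + 1·4 = 3
h_42 = 2·3 + 4·1 + 1·2 + 0·4 + 1·4 = 1
h_43 = 2·1 + 4·3 + 1·1 + 0·2 + 1·4 = 4
h_44 = 2·4 + 4·1 + 1·3 + 0·1 + 1·2 = 2

2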